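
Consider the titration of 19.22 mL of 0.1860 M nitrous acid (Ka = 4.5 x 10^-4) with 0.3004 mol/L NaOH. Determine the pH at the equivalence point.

8.20

n(HNO2) = 0.1860 x 0.01922 = 0.003575 mol; V(NaOH) at equivalence = 0.003575/0.3004 = 0.01190 L.
At equivalence all the acid is converted to NO2-; total volume = 0.01922 + 0.01190 = 0.03112 L, so [NO2-] = 0.003575/0.03112 = 0.1149 M.
Kb = Kw/Ka = 1.0e-14 / 4.5 x 10^-4 = 2.22e-11.
[OH^-] = sqrt(Kb x [NO2-]) = sqrt(2.22e-11 x 0.1149) = 1.60e-6 M.
pOH = 5.80, so pH = 14.00 - 5.80 = 8.20.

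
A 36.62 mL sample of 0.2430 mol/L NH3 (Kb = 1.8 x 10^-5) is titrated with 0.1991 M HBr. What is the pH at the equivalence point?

n(NH3) = 0.2430 x 0.03662 = 0.008899 mol; V(HBr) at equivalence = 0.008899/0.1991 = 0.04469 L.
At equivalence the base is fully converted to NH4+; total volume = 0.08131 L, so [NH4+] = 0.008899/0.08131 = 0.1094 M.
Ka(NH4+) = Kw/Kb = 1.0e-14 / 1.8 x 10^-5 = 5.56e-10.
[H^+] = sqrt(Ka x [NH4+]) = sqrt(5.56e-10 x 0.1094) = 7.80e-6 M.
pH = -log(7.80e-6) = 5.11.

5.11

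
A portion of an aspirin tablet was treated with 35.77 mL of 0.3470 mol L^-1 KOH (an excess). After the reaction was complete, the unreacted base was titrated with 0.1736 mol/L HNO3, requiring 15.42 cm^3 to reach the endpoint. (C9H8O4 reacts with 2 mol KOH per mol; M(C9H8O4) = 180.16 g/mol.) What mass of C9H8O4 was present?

0.877 g

Total n(KOH) added = 0.3470 x 0.03577 = 0.01241 mol.
n(HNO3) used = 0.1736 x 0.01542 = 0.002677 mol, which equals the excess n(KOH).
So n(KOH) consumed by the sample = 0.01241 - 0.002677 = 0.009735 mol.
n(C9H8O4) = 0.009735 / 2 = 0.004868 mol.
mass = 0.004868 mol x 180.16 g/mol = 0.877 g.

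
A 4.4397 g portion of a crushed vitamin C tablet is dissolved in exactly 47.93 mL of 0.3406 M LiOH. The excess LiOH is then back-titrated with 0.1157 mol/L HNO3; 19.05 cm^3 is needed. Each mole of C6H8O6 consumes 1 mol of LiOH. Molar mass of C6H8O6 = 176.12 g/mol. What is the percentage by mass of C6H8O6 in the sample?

56.0%

Total n(LiOH) added = 0.3406 x 0.04793 = 0.01632 mol.
n(HNO3) used = 0.1157 x 0.01905 = 0.002204 mol, which equals the excess n(LiOH).
So n(LiOH) consumed by the sample = 0.01632 - 0.002204 = 0.01412 mol.
n(C6H8O6) = 0.01412 / 1 = 0.01412 mol.
mass C6H8O6 = 0.01412 x 176.12 = 2.487 g, so %C6H8O6 = 2.487/4.4397 x 100 = 56.0%.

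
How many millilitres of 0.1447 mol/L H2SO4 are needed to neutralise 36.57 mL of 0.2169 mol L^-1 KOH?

27.4 mL

n(KOH) = 0.2169 mol/L x 0.03657 L = 0.007932 mol.
The neutralisation is 2 KOH : 1 H2SO4, so n(H2SO4) = 0.007932 x 1/2 = 0.003966 mol.
V(H2SO4) = 0.003966 / 0.1447 = 0.02741 L = 27.4 mL.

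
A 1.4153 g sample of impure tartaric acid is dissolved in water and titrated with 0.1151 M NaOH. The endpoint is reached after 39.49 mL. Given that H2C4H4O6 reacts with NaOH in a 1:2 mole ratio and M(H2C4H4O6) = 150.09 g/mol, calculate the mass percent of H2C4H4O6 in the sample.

n(NaOH) = 0.1151 x 0.03949 = 0.004545 mol.
n(H2C4H4O6) = 0.004545 / 2 = 0.002273 mol.
mass of H2C4H4O6 = 0.002273 x 150.09 = 0.3411 g.
% purity = 0.3411 / 1.4153 x 100 = 24.1%.

24.1%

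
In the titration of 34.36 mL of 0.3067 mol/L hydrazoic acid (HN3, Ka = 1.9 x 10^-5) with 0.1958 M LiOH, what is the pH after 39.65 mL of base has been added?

Initial n(HN3) = 0.3067 x 0.03436 = 0.01054 mol.
n(LiOH) added = 0.1958 x 0.03965 = 0.007763 mol, converting that many moles of HN3 to N3-.
Remaining n(HN3) = 0.002775 mol; n(N3-) = 0.007763 mol.
By Henderson-Hasselbalch, pH = pKa + log([A^-]/[HA]) = 4.72 + log(0.007763/0.002775) = 4.72 + (+0.45) = 5.17.

5.17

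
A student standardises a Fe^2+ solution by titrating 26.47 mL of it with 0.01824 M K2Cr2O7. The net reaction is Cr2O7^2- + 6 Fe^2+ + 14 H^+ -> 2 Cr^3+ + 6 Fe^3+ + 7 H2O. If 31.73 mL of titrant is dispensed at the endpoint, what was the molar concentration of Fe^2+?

n(K2Cr2O7) = 0.01824 x 0.03173 = 0.0005788 mol.
From the balanced equation, 1 mol K2Cr2O7 reacts with 6 mol Fe^2+, so n(Fe^2+) = 0.0005788 x 6/1 = 0.003473 mol.
[Fe^2+] = 0.003473 / 0.02647 L = 0.131 M.

0.131 M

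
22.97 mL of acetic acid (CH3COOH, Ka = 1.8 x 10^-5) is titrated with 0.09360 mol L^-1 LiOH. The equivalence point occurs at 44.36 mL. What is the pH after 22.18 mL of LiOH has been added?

4.74

22.18 mL is exactly half the equivalence volume (44.36/2), i.e. the half-equivalence point.
There, n(HA) = n(A^-), so pH = pKa = -log(1.8 x 10^-5) = 4.74.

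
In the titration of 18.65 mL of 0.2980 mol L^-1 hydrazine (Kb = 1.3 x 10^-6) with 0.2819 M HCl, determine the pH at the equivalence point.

n(N2H4) = 0.2980 x 0.01865 = 0.005558 mol; V(HCl) at equivalence = 0.005558/0.2819 = 0.01972 L.
At equivalence the base is fully converted to N2H5+; total volume = 0.03837 L, so [N2H5+] = 0.005558/0.03837 = 0.1449 M.
Ka(N2H5+) = Kw/Kb = 1.0e-14 / 1.3 x 10^-6 = 7.69e-9.
[H^+] = sqrt(Ka x [N2H5+]) = sqrt(7.69e-9 x 0.1449) = 3.34e-5 M.
pH = -log(3.34e-5) = 4.48.

4.48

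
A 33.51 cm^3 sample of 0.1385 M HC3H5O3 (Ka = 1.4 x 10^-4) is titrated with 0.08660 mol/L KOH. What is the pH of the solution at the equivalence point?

8.29

n(HC3H5O3) = 0.1385 x 0.03351 = 0.004641 mol; V(KOH) at equivalence = 0.004641/0.08660 = 0.05359 L.
At equivalence all the acid is converted to C3H5O3-; total volume = 0.03351 + 0.05359 = 0.08710 L, so [C3H5O3-] = 0.004641/0.08710 = 0.05328 M.
Kb = Kw/Ka = 1.0e-14 / 1.4 x 10^-4 = 7.14e-11.
[OH^-] = sqrt(Kb x [C3H5O3-]) = sqrt(7.14e-11 x 0.05328) = 1.95e-6 M.
pOH = 5.71, so pH = 14.00 - 5.71 = 8.29.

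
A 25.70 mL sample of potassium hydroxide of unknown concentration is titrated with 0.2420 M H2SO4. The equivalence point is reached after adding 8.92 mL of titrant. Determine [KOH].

0.168 M

n(H2SO4) delivered = 0.2420 x 0.008920 = 0.002159 mol.
The reaction is 2 KOH + 1 H2SO4, so n(KOH) = 0.002159 x 2/1 = 0.004317 mol.
[KOH] = 0.004317 mol / 0.02570 L = 0.168 M.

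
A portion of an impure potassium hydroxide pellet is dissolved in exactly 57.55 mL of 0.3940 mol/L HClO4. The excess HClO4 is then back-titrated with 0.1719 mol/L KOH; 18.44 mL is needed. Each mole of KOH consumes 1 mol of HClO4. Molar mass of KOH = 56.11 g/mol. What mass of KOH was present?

Total n(HClO4) added = 0.3940 x 0.05755 = 0.02267 mol.
n(KOH) used = 0.1719 x 0.01844 = 0.003170 mol, which equals the excess n(HClO4).
So n(HClO4) consumed by the sample = 0.02267 - 0.003170 = 0.01950 mol.
n(KOH) = 0.01950 / 1 = 0.01950 mol.
mass = 0.01950 mol x 56.11 g/mol = 1.09 g.

1.09 g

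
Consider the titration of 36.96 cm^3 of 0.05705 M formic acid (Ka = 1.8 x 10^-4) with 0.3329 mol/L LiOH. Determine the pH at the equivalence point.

8.22

n(HCOOH) = 0.05705 x 0.03696 = 0.002109 mol; V(LiOH) at equivalence = 0.002109/0.3329 = 0.006334 L.
At equivalence all the acid is converted to HCOO-; total volume = 0.03696 + 0.006334 = 0.04329 L, so [HCOO-] = 0.002109/0.04329 = 0.04870 M.
Kb = Kw/Ka = 1.0e-14 / 1.8 x 10^-4 = 5.56e-11.
[OH^-] = sqrt(Kb x [HCOO-]) = sqrt(5.56e-11 x 0.04870) = 1.64e-6 M.
pOH = 5.78, so pH = 14.00 - 5.78 = 8.22.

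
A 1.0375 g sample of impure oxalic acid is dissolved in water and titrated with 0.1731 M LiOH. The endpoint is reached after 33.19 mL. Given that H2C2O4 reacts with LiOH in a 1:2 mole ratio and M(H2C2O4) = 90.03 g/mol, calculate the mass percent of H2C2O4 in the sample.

24.9%

n(LiOH) = 0.1731 x 0.03319 = 0.005745 mol.
n(H2C2O4) = 0.005745 / 2 = 0.002873 mol.
mass of H2C2O4 = 0.002873 x 90.03 = 0.2586 g.
% purity = 0.2586 / 1.0375 x 100 = 24.9%.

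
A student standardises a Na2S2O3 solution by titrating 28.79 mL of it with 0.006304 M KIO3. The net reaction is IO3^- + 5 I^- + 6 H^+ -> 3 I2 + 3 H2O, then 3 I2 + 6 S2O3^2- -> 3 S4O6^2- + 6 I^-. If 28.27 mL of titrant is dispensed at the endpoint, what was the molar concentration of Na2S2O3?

n(KIO3) = 0.006304 x 0.02827 = 0.0001782 mol.
From the balanced equation, 1 mol KIO3 reacts with 6 mol Na2S2O3, so n(Na2S2O3) = 0.0001782 x 6/1 = 0.001069 mol.
[Na2S2O3] = 0.001069 / 0.02879 L = 0.0371 M.

0.0371 M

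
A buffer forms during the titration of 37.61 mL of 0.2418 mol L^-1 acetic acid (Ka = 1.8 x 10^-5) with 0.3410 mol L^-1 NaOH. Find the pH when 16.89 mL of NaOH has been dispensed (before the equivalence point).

Initial n(CH3COOH) = 0.2418 x 0.03761 = 0.009094 mol.
n(NaOH) added = 0.3410 x 0.01689 = 0.005759 mol, converting that many moles of CH3COOH to CH3COO-.
Remaining n(CH3COOH) = 0.003335 mol; n(CH3COO-) = 0.005759 mol.
By Henderson-Hasselbalch, pH = pKa + log([A^-]/[HA]) = 4.74 + log(0.005759/0.003335) = 4.74 + (+0.24) = 4.98.

4.98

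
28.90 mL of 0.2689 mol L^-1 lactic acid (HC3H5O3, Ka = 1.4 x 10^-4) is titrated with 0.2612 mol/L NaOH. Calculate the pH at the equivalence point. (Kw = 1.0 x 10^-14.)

8.49

n(HC3H5O3) = 0.2689 x 0.02890 = 0.007771 mol; V(NaOH) at equivalence = 0.007771/0.2612 = 0.02975 L.
At equivalence all the acid is converted to C3H5O3-; total volume = 0.02890 + 0.02975 = 0.05865 L, so [C3H5O3-] = 0.007771/0.05865 = 0.1325 M.
Kb = Kw/Ka = 1.0e-14 / 1.4 x 10^-4 = 7.14e-11.
[OH^-] = sqrt(Kb x [C3H5O3-]) = sqrt(7.14e-11 x 0.1325) = 3.08e-6 M.
pOH = 5.51, so pH = 14.00 - 5.51 = 8.49.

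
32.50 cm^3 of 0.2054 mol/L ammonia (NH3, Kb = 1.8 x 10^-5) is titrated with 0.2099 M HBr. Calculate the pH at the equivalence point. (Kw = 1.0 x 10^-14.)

n(NH3) = 0.2054 x 0.03250 = 0.006675 mol; V(HBr) at equivalence = 0.006675/0.2099 = 0.03180 L.
At equivalence the base is fully converted to NH4+; total volume = 0.06430 L, so [NH4+] = 0.006675/0.06430 = 0.1038 M.
Ka(NH4+) = Kw/Kb = 1.0e-14 / 1.8 x 10^-5 = 5.56e-10.
[H^+] = sqrt(Ka x [NH4+]) = sqrt(5.56e-10 x 0.1038) = 7.59e-6 M.
pH = -log(7.59e-6) = 5.12.

5.12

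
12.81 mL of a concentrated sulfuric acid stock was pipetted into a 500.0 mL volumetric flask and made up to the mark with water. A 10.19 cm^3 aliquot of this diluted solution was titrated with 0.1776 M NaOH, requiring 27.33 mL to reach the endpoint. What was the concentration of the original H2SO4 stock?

9.30 M

n(NaOH) = 0.1776 x 0.02733 = 0.004854 mol.
n(H2SO4) in the aliquot = 0.004854 x 1/2 = 0.002427 mol.
[diluted H2SO4] = 0.002427 / 0.01019 = 0.2382 M.
Dilution factor = 500.0/12.81 = 39.03, so [stock] = 0.2382 x 39.03 = 9.30 M.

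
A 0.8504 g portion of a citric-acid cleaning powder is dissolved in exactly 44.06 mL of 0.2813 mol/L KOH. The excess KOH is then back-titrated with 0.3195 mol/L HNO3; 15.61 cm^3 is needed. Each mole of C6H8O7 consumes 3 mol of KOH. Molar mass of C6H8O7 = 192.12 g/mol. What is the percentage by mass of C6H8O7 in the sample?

Total n(KOH) added = 0.2813 x 0.04406 = 0.01239 mol.
n(HNO3) used = 0.3195 x 0.01561 = 0.004987 mol, which equals the excess n(KOH).
So n(KOH) consumed by the sample = 0.01239 - 0.004987 = 0.007407 mol.
n(C6H8O7) = 0.007407 / 3 = 0.002469 mol.
mass C6H8O7 = 0.002469 x 192.12 = 0.4743 g, so %C6H8O7 = 0.4743/0.8504 x 100 = 55.8%.

55.8%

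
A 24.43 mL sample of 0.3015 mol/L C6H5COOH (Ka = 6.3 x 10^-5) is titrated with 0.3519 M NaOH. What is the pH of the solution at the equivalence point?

n(C6H5COOH) = 0.3015 x 0.02443 = 0.007366 mol; V(NaOH) at equivalence = 0.007366/0.3519 = 0.02093 L.
At equivalence all the acid is converted to C6H5COO-; total volume = 0.02443 + 0.02093 = 0.04536 L, so [C6H5COO-] = 0.007366/0.04536 = 0.1624 M.
Kb = Kw/Ka = 1.0e-14 / 6.3 x 10^-5 = 1.59e-10.
[OH^-] = sqrt(Kb x [C6H5COO-]) = sqrt(1.59e-10 x 0.1624) = 5.08e-6 M.
pOH = 5.29, so pH = 14.00 - 5.29 = 8.71.

8.71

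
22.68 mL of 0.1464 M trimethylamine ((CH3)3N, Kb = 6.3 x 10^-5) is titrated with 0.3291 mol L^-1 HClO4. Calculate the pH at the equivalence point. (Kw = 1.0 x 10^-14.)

n((CH3)3N) = 0.1464 x 0.02268 = 0.003320 mol; V(HClO4) at equivalence = 0.003320/0.3291 = 0.01009 L.
At equivalence the base is fully converted to (CH3)3NH+; total volume = 0.03277 L, so [(CH3)3NH+] = 0.003320/0.03277 = 0.1013 M.
Ka((CH3)3NH+) = Kw/Kb = 1.0e-14 / 6.3 x 10^-5 = 1.59e-10.
[H^+] = sqrt(Ka x [(CH3)3NH+]) = sqrt(1.59e-10 x 0.1013) = 4.01e-6 M.
pH = -log(4.01e-6) = 5.40.

5.40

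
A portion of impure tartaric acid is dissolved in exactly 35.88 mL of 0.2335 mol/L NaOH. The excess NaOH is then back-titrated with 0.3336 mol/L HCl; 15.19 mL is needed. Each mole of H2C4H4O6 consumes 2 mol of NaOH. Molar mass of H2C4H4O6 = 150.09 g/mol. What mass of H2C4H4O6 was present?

0.248 g

Total n(NaOH) added = 0.2335 x 0.03588 = 0.008378 mol.
n(HCl) used = 0.3336 x 0.01519 = 0.005067 mol, which equals the excess n(NaOH).
So n(NaOH) consumed by the sample = 0.008378 - 0.005067 = 0.003311 mol.
n(H2C4H4O6) = 0.003311 / 2 = 0.001655 mol.
mass = 0.001655 mol x 150.09 g/mol = 0.248 g.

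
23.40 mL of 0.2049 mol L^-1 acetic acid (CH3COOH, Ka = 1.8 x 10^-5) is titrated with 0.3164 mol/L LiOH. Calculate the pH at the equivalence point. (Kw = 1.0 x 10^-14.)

8.92

n(CH3COOH) = 0.2049 x 0.02340 = 0.004795 mol; V(LiOH) at equivalence = 0.004795/0.3164 = 0.01515 L.
At equivalence all the acid is converted to CH3COO-; total volume = 0.02340 + 0.01515 = 0.03855 L, so [CH3COO-] = 0.004795/0.03855 = 0.1244 M.
Kb = Kw/Ka = 1.0e-14 / 1.8 x 10^-5 = 5.56e-10.
[OH^-] = sqrt(Kb x [CH3COO-]) = sqrt(5.56e-10 x 0.1244) = 8.31e-6 M.
pOH = 5.08, so pH = 14.00 - 5.08 = 8.92.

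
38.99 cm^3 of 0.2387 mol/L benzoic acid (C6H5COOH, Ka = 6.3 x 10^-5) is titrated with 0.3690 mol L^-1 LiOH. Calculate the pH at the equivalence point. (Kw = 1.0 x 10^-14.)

n(C6H5COOH) = 0.2387 x 0.03899 = 0.009307 mol; V(LiOH) at equivalence = 0.009307/0.3690 = 0.02522 L.
At equivalence all the acid is converted to C6H5COO-; total volume = 0.03899 + 0.02522 = 0.06421 L, so [C6H5COO-] = 0.009307/0.06421 = 0.1449 M.
Kb = Kw/Ka = 1.0e-14 / 6.3 x 10^-5 = 1.59e-10.
[OH^-] = sqrt(Kb x [C6H5COO-]) = sqrt(1.59e-10 x 0.1449) = 4.80e-6 M.
pOH = 5.32, so pH = 14.00 - 5.32 = 8.68.

8.68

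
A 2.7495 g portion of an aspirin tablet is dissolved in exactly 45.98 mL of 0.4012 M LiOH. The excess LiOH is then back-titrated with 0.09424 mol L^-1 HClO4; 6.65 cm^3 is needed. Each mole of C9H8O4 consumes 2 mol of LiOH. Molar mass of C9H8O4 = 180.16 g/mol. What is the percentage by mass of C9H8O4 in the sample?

58.4%

Total n(LiOH) added = 0.4012 x 0.04598 = 0.01845 mol.
n(HClO4) used = 0.09424 x 0.006650 = 0.0006267 mol, which equals the excess n(LiOH).
So n(LiOH) consumed by the sample = 0.01845 - 0.0006267 = 0.01782 mol.
n(C9H8O4) = 0.01782 / 2 = 0.008910 mol.
mass C9H8O4 = 0.008910 x 180.16 = 1.605 g, so %C9H8O4 = 1.605/2.7495 x 100 = 58.4%.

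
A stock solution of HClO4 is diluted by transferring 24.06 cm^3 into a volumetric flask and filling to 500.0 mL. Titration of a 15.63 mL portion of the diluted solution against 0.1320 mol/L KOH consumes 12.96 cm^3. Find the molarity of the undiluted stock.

2.27 M

n(KOH) = 0.1320 x 0.01296 = 0.001711 mol.
n(HClO4) in the aliquot = 0.001711 mol.
[diluted HClO4] = 0.001711 / 0.01563 = 0.1095 M.
Dilution factor = 500.0/24.06 = 20.78, so [stock] = 0.1095 x 20.78 = 2.27 M.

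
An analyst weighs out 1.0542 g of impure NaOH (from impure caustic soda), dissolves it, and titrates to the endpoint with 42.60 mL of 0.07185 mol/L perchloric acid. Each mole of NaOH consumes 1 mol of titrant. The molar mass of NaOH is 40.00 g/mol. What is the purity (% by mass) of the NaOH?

11.6%

n(HClO4) = 0.07185 x 0.04260 = 0.003061 mol.
n(NaOH) = 0.003061 / 1 = 0.003061 mol.
mass of NaOH = 0.003061 x 40.00 = 0.1224 g.
% purity = 0.1224 / 1.0542 x 100 = 11.6%.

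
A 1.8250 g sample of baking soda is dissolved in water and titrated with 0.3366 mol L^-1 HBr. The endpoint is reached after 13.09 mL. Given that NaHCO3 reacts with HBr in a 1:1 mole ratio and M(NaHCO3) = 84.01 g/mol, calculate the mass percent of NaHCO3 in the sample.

20.3%

n(HBr) = 0.3366 x 0.01309 = 0.004406 mol.
n(NaHCO3) = 0.004406 / 1 = 0.004406 mol.
mass of NaHCO3 = 0.004406 x 84.01 = 0.3702 g.
% purity = 0.3702 / 1.8250 x 100 = 20.3%.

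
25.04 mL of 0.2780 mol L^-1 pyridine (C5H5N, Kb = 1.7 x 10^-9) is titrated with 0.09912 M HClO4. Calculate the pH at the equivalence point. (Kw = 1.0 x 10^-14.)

n(C5H5N) = 0.2780 x 0.02504 = 0.006961 mol; V(HClO4) at equivalence = 0.006961/0.09912 = 0.07023 L.
At equivalence the base is fully converted to C5H5NH+; total volume = 0.09527 L, so [C5H5NH+] = 0.006961/0.09527 = 0.07307 M.
Ka(C5H5NH+) = Kw/Kb = 1.0e-14 / 1.7 x 10^-9 = 5.88e-6.
[H^+] = sqrt(Ka x [C5H5NH+]) = sqrt(5.88e-6 x 0.07307) = 0.000656 M.
pH = -log(0.000656) = 3.18.

3.18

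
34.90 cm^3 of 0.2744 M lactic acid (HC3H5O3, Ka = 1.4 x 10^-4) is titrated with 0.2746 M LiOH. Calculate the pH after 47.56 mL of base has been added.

12.63

n(acid) = 0.2744 x 0.03490 = 0.009577 mol; n(LiOH) added = 0.2746 x 0.04756 = 0.01306 mol.
Base is in excess by 0.01306 - 0.009577 = 0.003483 mol in a total volume of 0.08246 L.
[OH^-] = 0.003483/0.08246 = 0.04224 M, so pOH = 1.37 and pH = 14.00 - 1.37 = 12.63.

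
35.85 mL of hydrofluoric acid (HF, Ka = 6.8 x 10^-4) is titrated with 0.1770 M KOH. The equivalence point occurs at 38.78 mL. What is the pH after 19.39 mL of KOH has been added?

3.17

19.39 mL is exactly half the equivalence volume (38.78/2), i.e. the half-equivalence point.
There, n(HA) = n(A^-), so pH = pKa = -log(6.8 x 10^-4) = 3.17.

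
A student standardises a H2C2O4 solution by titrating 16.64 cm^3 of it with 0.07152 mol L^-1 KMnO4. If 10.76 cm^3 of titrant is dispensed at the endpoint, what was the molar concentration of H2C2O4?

0.116 M

n(KMnO4) = 0.07152 x 0.01076 = 0.0007696 mol.
From the balanced equation, 2 mol KMnO4 reacts with 5 mol H2C2O4, so n(H2C2O4) = 0.0007696 x 5/2 = 0.001924 mol.
[H2C2O4] = 0.001924 / 0.01664 L = 0.116 M.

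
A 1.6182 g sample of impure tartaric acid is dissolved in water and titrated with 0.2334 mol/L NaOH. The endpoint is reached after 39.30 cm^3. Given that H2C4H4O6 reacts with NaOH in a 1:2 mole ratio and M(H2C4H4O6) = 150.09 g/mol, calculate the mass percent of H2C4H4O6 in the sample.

n(NaOH) = 0.2334 x 0.03930 = 0.009173 mol.
n(H2C4H4O6) = 0.009173 / 2 = 0.004586 mol.
mass of H2C4H4O6 = 0.004586 x 150.09 = 0.6884 g.
% purity = 0.6884 / 1.6182 x 100 = 42.5%.

42.5%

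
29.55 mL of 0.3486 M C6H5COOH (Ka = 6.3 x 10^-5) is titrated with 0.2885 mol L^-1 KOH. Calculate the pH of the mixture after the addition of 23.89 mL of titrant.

Initial n(C6H5COOH) = 0.3486 x 0.02955 = 0.01030 mol.
n(KOH) added = 0.2885 x 0.02389 = 0.006892 mol, converting that many moles of C6H5COOH to C6H5COO-.
Remaining n(C6H5COOH) = 0.003409 mol; n(C6H5COO-) = 0.006892 mol.
By Henderson-Hasselbalch, pH = pKa + log([A^-]/[HA]) = 4.20 + log(0.006892/0.003409) = 4.20 + (+0.31) = 4.51.

4.51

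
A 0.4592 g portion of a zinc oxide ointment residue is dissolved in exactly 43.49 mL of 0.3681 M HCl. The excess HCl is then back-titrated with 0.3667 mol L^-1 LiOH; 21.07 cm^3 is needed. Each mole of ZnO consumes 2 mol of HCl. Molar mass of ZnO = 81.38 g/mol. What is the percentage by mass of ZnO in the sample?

73.4%

Total n(HCl) added = 0.3681 x 0.04349 = 0.01601 mol.
n(LiOH) used = 0.3667 x 0.02107 = 0.007726 mol, which equals the excess n(HCl).
So n(HCl) consumed by the sample = 0.01601 - 0.007726 = 0.008282 mol.
n(ZnO) = 0.008282 / 2 = 0.004141 mol.
mass ZnO = 0.004141 x 81.38 = 0.3370 g, so %ZnO = 0.3370/0.4592 x 100 = 73.4%.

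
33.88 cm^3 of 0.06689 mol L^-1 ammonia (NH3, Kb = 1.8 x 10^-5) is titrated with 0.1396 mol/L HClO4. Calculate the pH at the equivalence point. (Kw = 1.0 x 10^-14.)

n(NH3) = 0.06689 x 0.03388 = 0.002266 mol; V(HClO4) at equivalence = 0.002266/0.1396 = 0.01623 L.
At equivalence the base is fully converted to NH4+; total volume = 0.05011 L, so [NH4+] = 0.002266/0.05011 = 0.04522 M.
Ka(NH4+) = Kw/Kb = 1.0e-14 / 1.8 x 10^-5 = 5.56e-10.
[H^+] = sqrt(Ka x [NH4+]) = sqrt(5.56e-10 x 0.04522) = 5.01e-6 M.
pH = -log(5.01e-6) = 5.30.

5.30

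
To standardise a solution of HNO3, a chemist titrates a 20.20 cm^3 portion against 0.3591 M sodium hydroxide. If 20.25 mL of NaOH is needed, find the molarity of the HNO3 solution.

0.360 M

n(NaOH) delivered = 0.3591 x 0.02025 = 0.007272 mol.
For a 1:1 reaction, n(HNO3) = 0.007272 mol.
[HNO3] = 0.007272 mol / 0.02020 L = 0.360 M.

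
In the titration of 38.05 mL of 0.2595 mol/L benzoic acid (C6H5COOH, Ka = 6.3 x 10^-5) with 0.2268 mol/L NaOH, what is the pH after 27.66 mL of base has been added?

Initial n(C6H5COOH) = 0.2595 x 0.03805 = 0.009874 mol.
n(NaOH) added = 0.2268 x 0.02766 = 0.006273 mol, converting that many moles of C6H5COOH to C6H5COO-.
Remaining n(C6H5COOH) = 0.003601 mol; n(C6H5COO-) = 0.006273 mol.
By Henderson-Hasselbalch, pH = pKa + log([A^-]/[HA]) = 4.20 + log(0.006273/0.003601) = 4.20 + (+0.24) = 4.44.

4.44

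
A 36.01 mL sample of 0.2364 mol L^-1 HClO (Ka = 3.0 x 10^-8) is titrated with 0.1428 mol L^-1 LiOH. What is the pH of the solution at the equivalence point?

10.24

n(HClO) = 0.2364 x 0.03601 = 0.008513 mol; V(LiOH) at equivalence = 0.008513/0.1428 = 0.05961 L.
At equivalence all the acid is converted to ClO-; total volume = 0.03601 + 0.05961 = 0.09562 L, so [ClO-] = 0.008513/0.09562 = 0.08902 M.
Kb = Kw/Ka = 1.0e-14 / 3.0 x 10^-8 = 3.33e-7.
[OH^-] = sqrt(Kb x [ClO-]) = sqrt(3.33e-7 x 0.08902) = 0.000172 M.
pOH = 3.76, so pH = 14.00 - 3.76 = 10.24.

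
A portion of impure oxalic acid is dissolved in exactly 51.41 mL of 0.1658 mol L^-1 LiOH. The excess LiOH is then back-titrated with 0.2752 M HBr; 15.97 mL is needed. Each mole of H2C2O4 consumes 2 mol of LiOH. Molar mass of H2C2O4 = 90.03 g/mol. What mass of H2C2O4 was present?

0.186 g

Total n(LiOH) added = 0.1658 x 0.05141 = 0.008524 mol.
n(HBr) used = 0.2752 x 0.01597 = 0.004395 mol, which equals the excess n(LiOH).
So n(LiOH) consumed by the sample = 0.008524 - 0.004395 = 0.004129 mol.
n(H2C2O4) = 0.004129 / 2 = 0.002064 mol.
mass = 0.002064 mol x 90.03 g/mol = 0.186 g.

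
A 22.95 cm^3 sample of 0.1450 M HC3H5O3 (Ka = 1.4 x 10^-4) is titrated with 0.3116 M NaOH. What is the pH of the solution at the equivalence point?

8.42

n(HC3H5O3) = 0.1450 x 0.02295 = 0.003328 mol; V(NaOH) at equivalence = 0.003328/0.3116 = 0.01068 L.
At equivalence all the acid is converted to C3H5O3-; total volume = 0.02295 + 0.01068 = 0.03363 L, so [C3H5O3-] = 0.003328/0.03363 = 0.09895 M.
Kb = Kw/Ka = 1.0e-14 / 1.4 x 10^-4 = 7.14e-11.
[OH^-] = sqrt(Kb x [C3H5O3-]) = sqrt(7.14e-11 x 0.09895) = 2.66e-6 M.
pOH = 5.58, so pH = 14.00 - 5.58 = 8.42.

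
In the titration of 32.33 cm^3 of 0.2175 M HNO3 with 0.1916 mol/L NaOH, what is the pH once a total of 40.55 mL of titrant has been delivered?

n(acid) = 0.2175 x 0.03233 = 0.007032 mol; n(NaOH) added = 0.1916 x 0.04055 = 0.007769 mol.
Base is in excess by 0.007769 - 0.007032 = 0.0007376 mol in a total volume of 0.07288 L.
[OH^-] = 0.0007376/0.07288 = 0.01012 M, so pOH = 1.99 and pH = 14.00 - 1.99 = 12.01.

12.01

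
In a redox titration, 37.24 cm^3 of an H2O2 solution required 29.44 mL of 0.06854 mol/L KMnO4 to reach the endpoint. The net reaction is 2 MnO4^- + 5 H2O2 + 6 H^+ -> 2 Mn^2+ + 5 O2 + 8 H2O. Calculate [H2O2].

n(KMnO4) = 0.06854 x 0.02944 = 0.002018 mol.
From the balanced equation, 2 mol KMnO4 reacts with 5 mol H2O2, so n(H2O2) = 0.002018 x 5/2 = 0.005045 mol.
[H2O2] = 0.005045 / 0.03724 L = 0.135 M.

0.135 M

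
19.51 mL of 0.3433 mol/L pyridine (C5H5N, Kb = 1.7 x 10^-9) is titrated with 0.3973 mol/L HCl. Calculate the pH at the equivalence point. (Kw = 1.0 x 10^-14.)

2.98

n(C5H5N) = 0.3433 x 0.01951 = 0.006698 mol; V(HCl) at equivalence = 0.006698/0.3973 = 0.01686 L.
At equivalence the base is fully converted to C5H5NH+; total volume = 0.03637 L, so [C5H5NH+] = 0.006698/0.03637 = 0.1842 M.
Ka(C5H5NH+) = Kw/Kb = 1.0e-14 / 1.7 x 10^-9 = 5.88e-6.
[H^+] = sqrt(Ka x [C5H5NH+]) = sqrt(5.88e-6 x 0.1842) = 0.00104 M.
pH = -log(0.00104) = 2.98.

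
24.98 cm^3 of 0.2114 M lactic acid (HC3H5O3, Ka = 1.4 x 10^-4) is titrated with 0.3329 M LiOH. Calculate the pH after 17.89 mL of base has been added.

12.20

n(acid) = 0.2114 x 0.02498 = 0.005281 mol; n(LiOH) added = 0.3329 x 0.01789 = 0.005956 mol.
Base is in excess by 0.005956 - 0.005281 = 0.0006748 mol in a total volume of 0.04287 L.
[OH^-] = 0.0006748/0.04287 = 0.01574 M, so pOH = 1.80 and pH = 14.00 - 1.80 = 12.20.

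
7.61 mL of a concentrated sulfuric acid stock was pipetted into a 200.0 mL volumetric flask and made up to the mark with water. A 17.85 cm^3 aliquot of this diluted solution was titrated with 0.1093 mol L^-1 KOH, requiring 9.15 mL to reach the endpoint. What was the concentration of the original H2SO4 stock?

n(KOH) = 0.1093 x 0.009150 = 0.001000 mol.
n(H2SO4) in the aliquot = 0.001000 x 1/2 = 0.0005000 mol.
[diluted H2SO4] = 0.0005000 / 0.01785 = 0.02801 M.
Dilution factor = 200.0/7.610 = 26.28, so [stock] = 0.02801 x 26.28 = 0.736 M.

0.736 M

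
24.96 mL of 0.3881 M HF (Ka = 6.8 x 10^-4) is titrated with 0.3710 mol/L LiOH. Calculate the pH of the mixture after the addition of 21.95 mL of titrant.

3.89

Initial n(HF) = 0.3881 x 0.02496 = 0.009687 mol.
n(LiOH) added = 0.3710 x 0.02195 = 0.008143 mol, converting that many moles of HF to F-.
Remaining n(HF) = 0.001544 mol; n(F-) = 0.008143 mol.
By Henderson-Hasselbalch, pH = pKa + log([A^-]/[HA]) = 3.17 + log(0.008143/0.001544) = 3.17 + (+0.72) = 3.89.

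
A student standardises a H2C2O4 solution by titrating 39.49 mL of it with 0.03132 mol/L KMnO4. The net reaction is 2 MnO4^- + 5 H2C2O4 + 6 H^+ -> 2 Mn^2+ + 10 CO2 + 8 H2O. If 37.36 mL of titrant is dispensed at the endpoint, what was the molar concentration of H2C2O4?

0.0741 M

n(KMnO4) = 0.03132 x 0.03736 = 0.001170 mol.
From the balanced equation, 2 mol KMnO4 reacts with 5 mol H2C2O4, so n(H2C2O4) = 0.001170 x 5/2 = 0.002925 mol.
[H2C2O4] = 0.002925 / 0.03949 L = 0.0741 M.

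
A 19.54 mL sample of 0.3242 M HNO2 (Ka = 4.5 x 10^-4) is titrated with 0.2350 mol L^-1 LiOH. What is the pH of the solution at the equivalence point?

8.24

n(HNO2) = 0.3242 x 0.01954 = 0.006335 mol; V(LiOH) at equivalence = 0.006335/0.2350 = 0.02696 L.
At equivalence all the acid is converted to NO2-; total volume = 0.01954 + 0.02696 = 0.04650 L, so [NO2-] = 0.006335/0.04650 = 0.1362 M.
Kb = Kw/Ka = 1.0e-14 / 4.5 x 10^-4 = 2.22e-11.
[OH^-] = sqrt(Kb x [NO2-]) = sqrt(2.22e-11 x 0.1362) = 1.74e-6 M.
pOH = 5.76, so pH = 14.00 - 5.76 = 8.24.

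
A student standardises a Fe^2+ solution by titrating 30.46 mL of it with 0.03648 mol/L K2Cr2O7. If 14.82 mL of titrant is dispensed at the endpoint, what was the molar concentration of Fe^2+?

n(K2Cr2O7) = 0.03648 x 0.01482 = 0.0005406 mol.
From the balanced equation, 1 mol K2Cr2O7 reacts with 6 mol Fe^2+, so n(Fe^2+) = 0.0005406 x 6/1 = 0.003244 mol.
[Fe^2+] = 0.003244 / 0.03046 L = 0.106 M.

0.106 M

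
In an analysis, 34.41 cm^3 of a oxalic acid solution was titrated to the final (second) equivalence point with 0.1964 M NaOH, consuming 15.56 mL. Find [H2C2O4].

0.0444 M

n(NaOH) = 0.1964 x 0.01556 = 0.003056 mol.
At the final (second) equivalence point, 2 mol OH^- react per mol H2C2O4, so n(H2C2O4) = 0.003056 / 2 = 0.001528 mol.
[H2C2O4] = 0.001528 / 0.03441 L = 0.0444 M.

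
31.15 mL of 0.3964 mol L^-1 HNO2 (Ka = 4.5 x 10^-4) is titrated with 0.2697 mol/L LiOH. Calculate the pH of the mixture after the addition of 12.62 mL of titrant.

2.93

Initial n(HNO2) = 0.3964 x 0.03115 = 0.01235 mol.
n(LiOH) added = 0.2697 x 0.01262 = 0.003404 mol, converting that many moles of HNO2 to NO2-.
Remaining n(HNO2) = 0.008944 mol; n(NO2-) = 0.003404 mol.
By Henderson-Hasselbalch, pH = pKa + log([A^-]/[HA]) = 3.35 + log(0.003404/0.008944) = 3.35 + (-0.42) = 2.93.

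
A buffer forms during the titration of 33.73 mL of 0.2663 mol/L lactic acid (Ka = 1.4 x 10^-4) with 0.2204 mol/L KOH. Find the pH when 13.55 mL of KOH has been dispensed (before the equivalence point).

3.55

Initial n(HC3H5O3) = 0.2663 x 0.03373 = 0.008982 mol.
n(KOH) added = 0.2204 x 0.01355 = 0.002986 mol, converting that many moles of HC3H5O3 to C3H5O3-.
Remaining n(HC3H5O3) = 0.005996 mol; n(C3H5O3-) = 0.002986 mol.
By Henderson-Hasselbalch, pH = pKa + log([A^-]/[HA]) = 3.85 + log(0.002986/0.005996) = 3.85 + (-0.30) = 3.55.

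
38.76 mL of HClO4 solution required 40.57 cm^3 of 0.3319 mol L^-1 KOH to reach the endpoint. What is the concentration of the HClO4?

0.347 M

n(KOH) delivered = 0.3319 x 0.04057 = 0.01347 mol.
For a 1:1 reaction, n(HClO4) = 0.01347 mol.
[HClO4] = 0.01347 mol / 0.03876 L = 0.347 M.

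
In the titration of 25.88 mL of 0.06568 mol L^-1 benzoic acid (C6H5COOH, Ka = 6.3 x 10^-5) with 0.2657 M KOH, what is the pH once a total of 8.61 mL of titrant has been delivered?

12.23

n(acid) = 0.06568 x 0.02588 = 0.001700 mol; n(KOH) added = 0.2657 x 0.008610 = 0.002288 mol.
Base is in excess by 0.002288 - 0.001700 = 0.0005879 mol in a total volume of 0.03449 L.
[OH^-] = 0.0005879/0.03449 = 0.01704 M, so pOH = 1.77 and pH = 14.00 - 1.77 = 12.23.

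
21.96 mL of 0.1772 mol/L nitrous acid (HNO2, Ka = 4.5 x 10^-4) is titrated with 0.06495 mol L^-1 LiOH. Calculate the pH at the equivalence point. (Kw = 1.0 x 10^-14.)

8.01

n(HNO2) = 0.1772 x 0.02196 = 0.003891 mol; V(LiOH) at equivalence = 0.003891/0.06495 = 0.05991 L.
At equivalence all the acid is converted to NO2-; total volume = 0.02196 + 0.05991 = 0.08187 L, so [NO2-] = 0.003891/0.08187 = 0.04753 M.
Kb = Kw/Ka = 1.0e-14 / 4.5 x 10^-4 = 2.22e-11.
[OH^-] = sqrt(Kb x [NO2-]) = sqrt(2.22e-11 x 0.04753) = 1.03e-6 M.
pOH = 5.99, so pH = 14.00 - 5.99 = 8.01.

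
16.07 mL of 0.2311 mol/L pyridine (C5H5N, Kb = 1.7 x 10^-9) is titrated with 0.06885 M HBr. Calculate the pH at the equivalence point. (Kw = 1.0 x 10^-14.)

n(C5H5N) = 0.2311 x 0.01607 = 0.003714 mol; V(HBr) at equivalence = 0.003714/0.06885 = 0.05394 L.
At equivalence the base is fully converted to C5H5NH+; total volume = 0.07001 L, so [C5H5NH+] = 0.003714/0.07001 = 0.05305 M.
Ka(C5H5NH+) = Kw/Kb = 1.0e-14 / 1.7 x 10^-9 = 5.88e-6.
[H^+] = sqrt(Ka x [C5H5NH+]) = sqrt(5.88e-6 x 0.05305) = 0.000559 M.
pH = -log(0.000559) = 3.25.

3.25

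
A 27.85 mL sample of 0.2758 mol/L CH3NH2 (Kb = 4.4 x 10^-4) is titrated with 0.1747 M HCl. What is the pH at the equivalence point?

5.81

n(CH3NH2) = 0.2758 x 0.02785 = 0.007681 mol; V(HCl) at equivalence = 0.007681/0.1747 = 0.04397 L.
At equivalence the base is fully converted to CH3NH3+; total volume = 0.07182 L, so [CH3NH3+] = 0.007681/0.07182 = 0.1070 M.
Ka(CH3NH3+) = Kw/Kb = 1.0e-14 / 4.4 x 10^-4 = 2.27e-11.
[H^+] = sqrt(Ka x [CH3NH3+]) = sqrt(2.27e-11 x 0.1070) = 1.56e-6 M.
pH = -log(1.56e-6) = 5.81.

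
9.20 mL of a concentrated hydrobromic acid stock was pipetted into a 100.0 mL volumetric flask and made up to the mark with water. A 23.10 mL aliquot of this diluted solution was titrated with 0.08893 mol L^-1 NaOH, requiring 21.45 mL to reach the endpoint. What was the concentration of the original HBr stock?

n(NaOH) = 0.08893 x 0.02145 = 0.001908 mol.
n(HBr) in the aliquot = 0.001908 mol.
[diluted HBr] = 0.001908 / 0.02310 = 0.08258 M.
Dilution factor = 100.0/9.200 = 10.87, so [stock] = 0.08258 x 10.87 = 0.898 M.

0.898 M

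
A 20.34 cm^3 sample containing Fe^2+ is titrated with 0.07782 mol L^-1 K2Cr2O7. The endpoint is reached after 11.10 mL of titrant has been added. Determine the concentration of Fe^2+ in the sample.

n(K2Cr2O7) = 0.07782 x 0.01110 = 0.0008638 mol.
From the balanced equation, 1 mol K2Cr2O7 reacts with 6 mol Fe^2+, so n(Fe^2+) = 0.0008638 x 6/1 = 0.005183 mol.
[Fe^2+] = 0.005183 / 0.02034 L = 0.255 M.

0.255 M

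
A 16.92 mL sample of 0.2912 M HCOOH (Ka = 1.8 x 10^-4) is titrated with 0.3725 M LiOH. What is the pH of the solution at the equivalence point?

n(HCOOH) = 0.2912 x 0.01692 = 0.004927 mol; V(LiOH) at equivalence = 0.004927/0.3725 = 0.01323 L.
At equivalence all the acid is converted to HCOO-; total volume = 0.01692 + 0.01323 = 0.03015 L, so [HCOO-] = 0.004927/0.03015 = 0.1634 M.
Kb = Kw/Ka = 1.0e-14 / 1.8 x 10^-4 = 5.56e-11.
[OH^-] = sqrt(Kb x [HCOO-]) = sqrt(5.56e-11 x 0.1634) = 3.01e-6 M.
pOH = 5.52, so pH = 14.00 - 5.52 = 8.48.

8.48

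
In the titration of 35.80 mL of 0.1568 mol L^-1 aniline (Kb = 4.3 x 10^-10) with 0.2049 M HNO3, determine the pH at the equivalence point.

2.84

n(C6H5NH2) = 0.1568 x 0.03580 = 0.005613 mol; V(HNO3) at equivalence = 0.005613/0.2049 = 0.02740 L.
At equivalence the base is fully converted to C6H5NH3+; total volume = 0.06320 L, so [C6H5NH3+] = 0.005613/0.06320 = 0.08883 M.
Ka(C6H5NH3+) = Kw/Kb = 1.0e-14 / 4.3 x 10^-10 = 2.33e-5.
[H^+] = sqrt(Ka x [C6H5NH3+]) = sqrt(2.33e-5 x 0.08883) = 0.00144 M.
pH = -log(0.00144) = 2.84.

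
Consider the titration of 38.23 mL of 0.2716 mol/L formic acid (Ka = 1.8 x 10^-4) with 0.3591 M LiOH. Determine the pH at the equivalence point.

n(HCOOH) = 0.2716 x 0.03823 = 0.01038 mol; V(LiOH) at equivalence = 0.01038/0.3591 = 0.02891 L.
At equivalence all the acid is converted to HCOO-; total volume = 0.03823 + 0.02891 = 0.06714 L, so [HCOO-] = 0.01038/0.06714 = 0.1546 M.
Kb = Kw/Ka = 1.0e-14 / 1.8 x 10^-4 = 5.56e-11.
[OH^-] = sqrt(Kb x [HCOO-]) = sqrt(5.56e-11 x 0.1546) = 2.93e-6 M.
pOH = 5.53, so pH = 14.00 - 5.53 = 8.47.

8.47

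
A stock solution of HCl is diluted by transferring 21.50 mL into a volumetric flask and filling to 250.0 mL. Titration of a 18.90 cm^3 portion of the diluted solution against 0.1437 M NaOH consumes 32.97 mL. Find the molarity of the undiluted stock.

n(NaOH) = 0.1437 x 0.03297 = 0.004738 mol.
n(HCl) in the aliquot = 0.004738 mol.
[diluted HCl] = 0.004738 / 0.01890 = 0.2507 M.
Dilution factor = 250.0/21.50 = 11.63, so [stock] = 0.2507 x 11.63 = 2.91 M.

2.91 M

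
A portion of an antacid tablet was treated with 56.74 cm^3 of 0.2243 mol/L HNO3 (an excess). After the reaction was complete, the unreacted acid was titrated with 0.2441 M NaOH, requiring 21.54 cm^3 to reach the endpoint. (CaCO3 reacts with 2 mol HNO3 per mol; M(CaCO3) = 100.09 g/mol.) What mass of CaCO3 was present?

0.374 g

Total n(HNO3) added = 0.2243 x 0.05674 = 0.01273 mol.
n(NaOH) used = 0.2441 x 0.02154 = 0.005258 mol, which equals the excess n(HNO3).
So n(HNO3) consumed by the sample = 0.01273 - 0.005258 = 0.007469 mol.
n(CaCO3) = 0.007469 / 2 = 0.003734 mol.
mass = 0.003734 mol x 100.09 g/mol = 0.374 g.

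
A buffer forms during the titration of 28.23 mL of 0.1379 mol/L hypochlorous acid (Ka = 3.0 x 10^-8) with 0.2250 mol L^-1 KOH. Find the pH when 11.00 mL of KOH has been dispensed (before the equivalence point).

7.76

Initial n(HClO) = 0.1379 x 0.02823 = 0.003893 mol.
n(KOH) added = 0.2250 x 0.01100 = 0.002475 mol, converting that many moles of HClO to ClO-.
Remaining n(HClO) = 0.001418 mol; n(ClO-) = 0.002475 mol.
By Henderson-Hasselbalch, pH = pKa + log([A^-]/[HA]) = 7.52 + log(0.002475/0.001418) = 7.52 + (+0.24) = 7.76.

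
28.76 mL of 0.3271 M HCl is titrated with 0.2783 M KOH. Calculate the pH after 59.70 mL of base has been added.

12.91

n(acid) = 0.3271 x 0.02876 = 0.009407 mol; n(KOH) added = 0.2783 x 0.05970 = 0.01661 mol.
Base is in excess by 0.01661 - 0.009407 = 0.007207 mol in a total volume of 0.08846 L.
[OH^-] = 0.007207/0.08846 = 0.08147 M, so pOH = 1.09 and pH = 14.00 - 1.09 = 12.91.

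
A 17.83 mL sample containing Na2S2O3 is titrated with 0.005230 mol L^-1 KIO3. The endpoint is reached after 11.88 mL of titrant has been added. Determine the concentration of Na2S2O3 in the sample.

0.0209 M

n(KIO3) = 0.005230 x 0.01188 = 6.213e-5 mol.
From the balanced equation, 1 mol KIO3 reacts with 6 mol Na2S2O3, so n(Na2S2O3) = 6.213e-5 x 6/1 = 0.0003728 mol.
[Na2S2O3] = 0.0003728 / 0.01783 L = 0.0209 M.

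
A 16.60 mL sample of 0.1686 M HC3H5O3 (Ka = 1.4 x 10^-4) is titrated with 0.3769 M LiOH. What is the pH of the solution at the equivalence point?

8.46

n(HC3H5O3) = 0.1686 x 0.01660 = 0.002799 mol; V(LiOH) at equivalence = 0.002799/0.3769 = 0.007426 L.
At equivalence all the acid is converted to C3H5O3-; total volume = 0.01660 + 0.007426 = 0.02403 L, so [C3H5O3-] = 0.002799/0.02403 = 0.1165 M.
Kb = Kw/Ka = 1.0e-14 / 1.4 x 10^-4 = 7.14e-11.
[OH^-] = sqrt(Kb x [C3H5O3-]) = sqrt(7.14e-11 x 0.1165) = 2.88e-6 M.
pOH = 5.54, so pH = 14.00 - 5.54 = 8.46.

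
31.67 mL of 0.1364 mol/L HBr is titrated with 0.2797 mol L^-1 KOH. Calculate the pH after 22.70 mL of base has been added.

n(acid) = 0.1364 x 0.03167 = 0.004320 mol; n(KOH) added = 0.2797 x 0.02270 = 0.006349 mol.
Base is in excess by 0.006349 - 0.004320 = 0.002029 mol in a total volume of 0.05437 L.
[OH^-] = 0.002029/0.05437 = 0.03733 M, so pOH = 1.43 and pH = 14.00 - 1.43 = 12.57.

12.57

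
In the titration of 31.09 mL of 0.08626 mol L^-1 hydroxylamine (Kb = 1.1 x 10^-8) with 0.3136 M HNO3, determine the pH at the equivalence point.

n(NH2OH) = 0.08626 x 0.03109 = 0.002682 mol; V(HNO3) at equivalence = 0.002682/0.3136 = 0.008552 L.
At equivalence the base is fully converted to NH3OH+; total volume = 0.03964 L, so [NH3OH+] = 0.002682/0.03964 = 0.06765 M.
Ka(NH3OH+) = Kw/Kb = 1.0e-14 / 1.1 x 10^-8 = 9.09e-7.
[H^+] = sqrt(Ka x [NH3OH+]) = sqrt(9.09e-7 x 0.06765) = 0.000248 M.
pH = -log(0.000248) = 3.61.

3.61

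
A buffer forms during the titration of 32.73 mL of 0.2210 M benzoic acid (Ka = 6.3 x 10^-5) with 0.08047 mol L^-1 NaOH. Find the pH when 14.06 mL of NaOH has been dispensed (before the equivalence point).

Initial n(C6H5COOH) = 0.2210 x 0.03273 = 0.007233 mol.
n(NaOH) added = 0.08047 x 0.01406 = 0.001131 mol, converting that many moles of C6H5COOH to C6H5COO-.
Remaining n(C6H5COOH) = 0.006102 mol; n(C6H5COO-) = 0.001131 mol.
By Henderson-Hasselbalch, pH = pKa + log([A^-]/[HA]) = 4.20 + log(0.001131/0.006102) = 4.20 + (-0.73) = 3.47.

3.47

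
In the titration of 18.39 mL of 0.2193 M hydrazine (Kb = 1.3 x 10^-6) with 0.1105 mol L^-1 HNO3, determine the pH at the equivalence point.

4.62

n(N2H4) = 0.2193 x 0.01839 = 0.004033 mol; V(HNO3) at equivalence = 0.004033/0.1105 = 0.03650 L.
At equivalence the base is fully converted to N2H5+; total volume = 0.05489 L, so [N2H5+] = 0.004033/0.05489 = 0.07348 M.
Ka(N2H5+) = Kw/Kb = 1.0e-14 / 1.3 x 10^-6 = 7.69e-9.
[H^+] = sqrt(Ka x [N2H5+]) = sqrt(7.69e-9 x 0.07348) = 2.38e-5 M.
pH = -log(2.38e-5) = 4.62.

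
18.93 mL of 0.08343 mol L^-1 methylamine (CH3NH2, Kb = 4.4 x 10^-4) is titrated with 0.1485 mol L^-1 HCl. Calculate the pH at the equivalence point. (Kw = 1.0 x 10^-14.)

5.96

n(CH3NH2) = 0.08343 x 0.01893 = 0.001579 mol; V(HCl) at equivalence = 0.001579/0.1485 = 0.01064 L.
At equivalence the base is fully converted to CH3NH3+; total volume = 0.02957 L, so [CH3NH3+] = 0.001579/0.02957 = 0.05342 M.
Ka(CH3NH3+) = Kw/Kb = 1.0e-14 / 4.4 x 10^-4 = 2.27e-11.
[H^+] = sqrt(Ka x [CH3NH3+]) = sqrt(2.27e-11 x 0.05342) = 1.10e-6 M.
pH = -log(1.10e-6) = 5.96.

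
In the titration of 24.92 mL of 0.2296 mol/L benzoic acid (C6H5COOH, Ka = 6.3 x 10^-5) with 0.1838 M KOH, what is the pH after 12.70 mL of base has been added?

4.04

Initial n(C6H5COOH) = 0.2296 x 0.02492 = 0.005722 mol.
n(KOH) added = 0.1838 x 0.01270 = 0.002334 mol, converting that many moles of C6H5COOH to C6H5COO-.
Remaining n(C6H5COOH) = 0.003387 mol; n(C6H5COO-) = 0.002334 mol.
By Henderson-Hasselbalch, pH = pKa + log([A^-]/[HA]) = 4.20 + log(0.002334/0.003387) = 4.20 + (-0.16) = 4.04.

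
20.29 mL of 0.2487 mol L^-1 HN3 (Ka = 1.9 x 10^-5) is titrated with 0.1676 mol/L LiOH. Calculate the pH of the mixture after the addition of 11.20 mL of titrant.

4.49

Initial n(HN3) = 0.2487 x 0.02029 = 0.005046 mol.
n(LiOH) added = 0.1676 x 0.01120 = 0.001877 mol, converting that many moles of HN3 to N3-.
Remaining n(HN3) = 0.003169 mol; n(N3-) = 0.001877 mol.
By Henderson-Hasselbalch, pH = pKa + log([A^-]/[HA]) = 4.72 + log(0.001877/0.003169) = 4.72 + (-0.23) = 4.49.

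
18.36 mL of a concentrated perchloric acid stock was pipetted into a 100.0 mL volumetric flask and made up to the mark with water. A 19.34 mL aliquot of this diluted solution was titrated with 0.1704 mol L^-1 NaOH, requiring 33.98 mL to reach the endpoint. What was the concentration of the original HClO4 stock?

1.63 M

n(NaOH) = 0.1704 x 0.03398 = 0.005790 mol.
n(HClO4) in the aliquot = 0.005790 mol.
[diluted HClO4] = 0.005790 / 0.01934 = 0.2994 M.
Dilution factor = 100.0/18.36 = 5.447, so [stock] = 0.2994 x 5.447 = 1.63 M.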